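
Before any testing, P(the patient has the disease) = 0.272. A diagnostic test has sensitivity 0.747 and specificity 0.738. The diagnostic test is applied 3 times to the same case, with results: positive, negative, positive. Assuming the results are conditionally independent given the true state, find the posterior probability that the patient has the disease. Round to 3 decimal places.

Posterior P(H) ≈ 0.510

With H the event that the patient has the disease, the joint likelihood of the observed sequence is P(data|H) = 0.747·0.253·0.747 = 0.14118 and P(data|¬H) = 0.262·0.738·0.262 = 0.050659.
Bayes: P(H|data) = 0.272·0.14118 / (0.272·0.14118 + 0.728·0.050659) = 0.038400/0.075280 = 0.5101.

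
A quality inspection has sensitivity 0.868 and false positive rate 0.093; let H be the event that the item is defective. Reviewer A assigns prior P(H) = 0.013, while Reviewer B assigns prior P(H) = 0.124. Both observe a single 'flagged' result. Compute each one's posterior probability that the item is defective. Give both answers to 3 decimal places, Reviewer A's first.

Reviewer A: 0.109; Reviewer B: 0.569

P('+'|H) = 0.868, P('+'|¬H) = 0.093.
Reviewer A: numerator 0.868·0.013 = 0.011284; evidence = 0.011284+0.093·0.987 = 0.10307; posterior = 0.109.
Reviewer B: numerator 0.868·0.124 = 0.10763; evidence = 0.10763+0.093·0.876 = 0.18910; posterior = 0.569.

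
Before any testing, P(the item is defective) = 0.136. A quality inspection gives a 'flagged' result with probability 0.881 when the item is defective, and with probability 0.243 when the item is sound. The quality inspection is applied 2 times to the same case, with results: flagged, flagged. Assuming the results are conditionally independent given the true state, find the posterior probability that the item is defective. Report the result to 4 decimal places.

Posterior P(H) ≈ 0.6742

Let H be the event that the item is defective; start with P(H) = 0.136. P('flagged'|H) = 0.881, P('flagged'|¬H) = 0.243.
Update on result 1 ('flagged'): P(H) ← 0.881·0.1360 / (0.881·0.1360 + 0.243·0.8640) = 0.11982/0.32977 = 0.3633.
Update on result 2 ('flagged'): P(H) ← 0.881·0.3633 / (0.881·0.3633 + 0.243·0.6367) = 0.32010/0.47481 = 0.6742.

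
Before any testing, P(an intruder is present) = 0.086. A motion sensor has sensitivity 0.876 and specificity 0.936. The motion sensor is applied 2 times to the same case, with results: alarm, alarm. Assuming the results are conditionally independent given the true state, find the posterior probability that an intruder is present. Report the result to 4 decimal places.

Posterior P(H) ≈ 0.9463

With H the event that an intruder is present, the joint likelihood of the observed sequence is P(data|H) = 0.876·0.876 = 0.76738 and P(data|¬H) = 0.064·0.064 = 0.0040960.
Bayes: P(H|data) = 0.086·0.76738 / (0.086·0.76738 + 0.914·0.0040960) = 0.065994/0.069738 = 0.9463.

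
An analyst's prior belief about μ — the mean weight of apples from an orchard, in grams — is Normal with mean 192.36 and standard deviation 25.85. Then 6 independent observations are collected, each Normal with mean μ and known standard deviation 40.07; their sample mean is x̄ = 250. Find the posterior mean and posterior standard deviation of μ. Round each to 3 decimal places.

Posterior mean ≈ 233.518; posterior SD ≈ 13.823

Prior precision 1/τ₀² = 1/25.85² = 0.00149651; data precision n/σ² = 6/40.07² = 0.00373691.
Posterior precision = 0.00149651 + 0.00373691 = 0.00523342, giving posterior SD = 1/√0.00523342 = 13.823.
Posterior mean = (0.00149651·192.36 + 0.00373691·250) / 0.00523342 = 233.518.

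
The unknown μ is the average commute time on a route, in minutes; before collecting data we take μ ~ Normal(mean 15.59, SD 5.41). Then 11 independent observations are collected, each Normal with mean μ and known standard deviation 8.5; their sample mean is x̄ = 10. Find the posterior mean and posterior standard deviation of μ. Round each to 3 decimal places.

Posterior mean ≈ 11.025; posterior SD ≈ 2.316

Prior precision 1/τ₀² = 1/5.41² = 0.0341669; data precision n/σ² = 11/8.5² = 0.152249.
Posterior precision = 0.0341669 + 0.152249 = 0.186416, giving posterior SD = 1/√0.186416 = 2.316.
Posterior mean = (0.0341669·15.59 + 0.152249·10) / 0.186416 = 11.025.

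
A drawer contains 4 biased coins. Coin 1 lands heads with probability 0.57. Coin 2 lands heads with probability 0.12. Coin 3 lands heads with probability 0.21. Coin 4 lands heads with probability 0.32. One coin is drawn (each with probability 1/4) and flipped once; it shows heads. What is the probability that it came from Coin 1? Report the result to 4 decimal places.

P(heads|C1) = 0.57; P(heads|C2) = 0.12; P(heads|C3) = 0.21; P(heads|C4) = 0.32.
Prior × likelihood for each source: 0.25·0.57=0.1425, 0.25·0.12=0.03000, 0.25·0.21=0.05250, 0.25·0.32=0.08000. Summing gives P(heads) = 0.30500.
P(Coin 1 | heads) = 0.1425 / 0.30500 = 0.4672.

Posterior probability ≈ 0.4672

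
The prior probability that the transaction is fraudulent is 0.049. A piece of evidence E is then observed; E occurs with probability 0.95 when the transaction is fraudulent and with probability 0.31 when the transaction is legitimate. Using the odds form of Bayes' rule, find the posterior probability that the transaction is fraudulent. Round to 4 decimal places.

Posterior probability ≈ 0.1364

Prior odds = 0.049/(1−0.049) = 0.051525. In log-odds, ln(0.051525) = -2.9657.
Add log likelihood ratio: ln(3.0645) = 1.1199.
Posterior log-odds = -1.8458, so posterior odds = exp(-1.8458) = 0.15790. Converting, P(H|E) = 0.15790/1.1579 = 0.1364.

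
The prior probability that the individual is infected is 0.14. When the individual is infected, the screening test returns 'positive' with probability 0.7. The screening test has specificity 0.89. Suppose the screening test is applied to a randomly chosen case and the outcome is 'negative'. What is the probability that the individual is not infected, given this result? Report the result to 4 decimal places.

P(¬H | E) ≈ 0.9480

Write H for 'the individual is infected'. Prior odds H:¬H = 0.14/0.86 = 0.16279. For the 'negative' outcome, the likelihood ratio is 0.3/0.89 = 0.33708.
Posterior odds = 0.16279 × 0.33708 = 0.054873, so P(H|E) = 0.054873/(1+0.054873) = 0.0520. Then P(¬H|E) = 1 − 0.0520 = 0.9480.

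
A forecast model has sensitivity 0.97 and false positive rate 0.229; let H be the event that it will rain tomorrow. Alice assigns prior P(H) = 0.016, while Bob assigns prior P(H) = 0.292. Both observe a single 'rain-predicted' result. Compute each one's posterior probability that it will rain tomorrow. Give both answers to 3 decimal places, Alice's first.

The likelihood ratio for a 'rain-predicted' result is 0.97/0.229 = 4.2358.
Alice: prior odds 0.016/0.984 = 0.016260; posterior odds 0.068875; posterior probability 0.064.
Bob: prior odds 0.292/0.708 = 0.41243; posterior odds 1.7470; posterior probability 0.636.

Alice: 0.064; Bob: 0.636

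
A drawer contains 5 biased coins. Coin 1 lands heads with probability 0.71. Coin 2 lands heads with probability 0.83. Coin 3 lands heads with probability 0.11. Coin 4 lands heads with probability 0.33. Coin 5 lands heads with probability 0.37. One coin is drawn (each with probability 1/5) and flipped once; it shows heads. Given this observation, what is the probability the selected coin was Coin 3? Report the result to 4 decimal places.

Posterior probability ≈ 0.0468

P(heads|C1) = 0.71; P(heads|C2) = 0.83; P(heads|C3) = 0.11; P(heads|C4) = 0.33; P(heads|C5) = 0.37.
Prior × likelihood for each source: 0.2·0.71=0.1420, 0.2·0.83=0.1660, 0.2·0.11=0.02200, 0.2·0.33=0.06600, 0.2·0.37=0.07400. Summing gives P(heads) = 0.47000.
P(Coin 3 | heads) = 0.02200 / 0.47000 = 0.0468.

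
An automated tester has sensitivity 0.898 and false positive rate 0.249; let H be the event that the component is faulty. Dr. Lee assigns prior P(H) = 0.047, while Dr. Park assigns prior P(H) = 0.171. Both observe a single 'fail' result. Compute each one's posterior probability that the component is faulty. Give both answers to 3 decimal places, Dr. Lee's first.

Dr. Lee: 0.151; Dr. Park: 0.427

The likelihood ratio for a 'fail' result is 0.898/0.249 = 3.6064.
Dr. Lee: prior odds 0.047/0.953 = 0.049318; posterior odds 0.17786; posterior probability 0.151.
Dr. Park: prior odds 0.171/0.829 = 0.20627; posterior odds 0.74391; posterior probability 0.427.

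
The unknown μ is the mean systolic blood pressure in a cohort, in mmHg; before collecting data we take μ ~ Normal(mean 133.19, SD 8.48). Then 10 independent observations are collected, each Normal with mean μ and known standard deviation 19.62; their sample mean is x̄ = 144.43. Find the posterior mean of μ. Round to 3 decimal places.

With known σ, the Normal prior is conjugate. Weight on the data is w = (n/σ²)/(n/σ² + 1/τ₀²) = 0.0259778/(0.0259778+0.0139062) = 0.65133.
Posterior mean = w·x̄ + (1−w)·μ₀ = 0.65133·144.43 + 0.34867·133.19 = 140.511.

Posterior mean ≈ 140.511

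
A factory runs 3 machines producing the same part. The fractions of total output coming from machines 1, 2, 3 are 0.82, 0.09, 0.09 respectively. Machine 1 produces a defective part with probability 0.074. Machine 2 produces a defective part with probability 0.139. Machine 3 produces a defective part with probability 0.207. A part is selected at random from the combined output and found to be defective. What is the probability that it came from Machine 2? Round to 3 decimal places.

Posterior probability ≈ 0.136

Tabulate prior·likelihood by source: [1] prior 0.82, lik 0.074, product 0.06068; [2] prior 0.09, lik 0.139, product 0.01251; [3] prior 0.09, lik 0.207, product 0.01863.
Normalizing constant = 0.091820; the posterior for Machine 2 is its product over the sum, 0.01251/0.091820 = 0.136.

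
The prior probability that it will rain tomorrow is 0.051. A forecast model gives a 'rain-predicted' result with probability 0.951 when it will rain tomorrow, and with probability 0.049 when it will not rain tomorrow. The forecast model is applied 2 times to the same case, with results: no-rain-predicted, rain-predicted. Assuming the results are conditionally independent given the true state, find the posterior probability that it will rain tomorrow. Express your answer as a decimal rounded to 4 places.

Posterior P(H) ≈ 0.0510

Let H be the event that it will rain tomorrow; start with P(H) = 0.051. P('rain-predicted'|H) = 0.951, P('rain-predicted'|¬H) = 0.049.
Update on result 1 ('no-rain-predicted'): P(H) ← 0.049·0.0510 / (0.049·0.0510 + 0.951·0.9490) = 0.0024990/0.90500 = 0.0028.
Update on result 2 ('rain-predicted'): P(H) ← 0.951·0.0028 / (0.951·0.0028 + 0.049·0.9972) = 0.0026260/0.051491 = 0.0510.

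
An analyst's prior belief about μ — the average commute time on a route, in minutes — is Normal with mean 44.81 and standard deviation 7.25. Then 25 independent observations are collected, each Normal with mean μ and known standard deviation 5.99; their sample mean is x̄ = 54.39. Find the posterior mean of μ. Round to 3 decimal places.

Posterior mean ≈ 54.135

Prior precision 1/τ₀² = 1/7.25² = 0.0190250; data precision n/σ² = 25/5.99² = 0.696765.
Posterior precision = 0.0190250 + 0.696765 = 0.715790.
Posterior mean = (0.0190250·44.81 + 0.696765·54.39) / 0.715790 = 54.135.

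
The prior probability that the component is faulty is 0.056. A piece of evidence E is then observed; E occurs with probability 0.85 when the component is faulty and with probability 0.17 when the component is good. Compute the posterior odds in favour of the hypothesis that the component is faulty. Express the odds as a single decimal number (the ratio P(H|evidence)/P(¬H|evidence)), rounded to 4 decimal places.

Posterior odds ≈ 0.2966

Prior odds = 0.056/(1−0.056) = 0.059322. In log-odds, ln(0.059322) = -2.8248.
Add log likelihood ratio: ln(5.0000) = 1.6094.
Posterior log-odds = -1.2153, so posterior odds = exp(-1.2153) = 0.29661.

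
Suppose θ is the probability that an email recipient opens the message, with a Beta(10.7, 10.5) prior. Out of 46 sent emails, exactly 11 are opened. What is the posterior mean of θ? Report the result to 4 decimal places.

Posterior mean ≈ 0.3229

Observing 11 successes and 35 failures updates Beta(10.7, 10.5) by adding the success and failure counts to the two shape parameters: α = 10.7+11 = 21.7, β = 10.5+35 = 45.5.
Posterior mean = α/(α+β) = 21.7/67.2 = 0.3229.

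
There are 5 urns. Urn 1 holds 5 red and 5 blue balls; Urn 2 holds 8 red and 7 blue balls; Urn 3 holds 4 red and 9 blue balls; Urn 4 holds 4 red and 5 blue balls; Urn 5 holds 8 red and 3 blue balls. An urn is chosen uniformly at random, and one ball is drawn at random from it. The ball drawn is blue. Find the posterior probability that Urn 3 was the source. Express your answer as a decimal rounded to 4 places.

Tabulate prior·likelihood by source: [1] prior 0.2, lik 0.5, product 0.1000; [2] prior 0.2, lik 0.4667, product 0.09333; [3] prior 0.2, lik 0.6923, product 0.1385; [4] prior 0.2, lik 0.5556, product 0.1111; [5] prior 0.2, lik 0.2727, product 0.05455.
Normalizing constant = 0.49745; the posterior for Urn 3 is its product over the sum, 0.1385/0.49745 = 0.2783.

Posterior probability ≈ 0.2783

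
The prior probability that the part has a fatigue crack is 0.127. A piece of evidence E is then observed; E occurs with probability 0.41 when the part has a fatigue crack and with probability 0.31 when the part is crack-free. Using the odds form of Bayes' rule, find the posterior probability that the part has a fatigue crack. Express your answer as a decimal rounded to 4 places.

Posterior probability ≈ 0.1614

Prior odds = 0.127/(1−0.127) = 0.14548. In log-odds, ln(0.14548) = -1.9277.
Add log likelihood ratio: ln(1.3226) = 0.27958.
Posterior log-odds = -1.6482, so posterior odds = exp(-1.6482) = 0.19240. Converting, P(H|E) = 0.19240/1.1924 = 0.1614.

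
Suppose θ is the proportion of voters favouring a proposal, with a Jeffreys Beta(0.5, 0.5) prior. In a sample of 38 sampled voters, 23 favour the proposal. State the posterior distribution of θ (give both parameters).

Posterior: Beta(23.5, 15.5)

Observing 23 successes and 15 failures updates Beta(0.5, 0.5) by adding the success and failure counts to the two shape parameters: α = 0.5+23 = 23.5, β = 0.5+15 = 15.5.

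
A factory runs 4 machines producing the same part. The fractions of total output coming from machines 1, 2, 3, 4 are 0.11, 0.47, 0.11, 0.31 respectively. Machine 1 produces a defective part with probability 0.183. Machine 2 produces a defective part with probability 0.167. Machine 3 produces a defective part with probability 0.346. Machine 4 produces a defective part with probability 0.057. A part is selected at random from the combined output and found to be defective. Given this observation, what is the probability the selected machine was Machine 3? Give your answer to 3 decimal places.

P(defective|M1) = 0.183; P(defective|M2) = 0.167; P(defective|M3) = 0.346; P(defective|M4) = 0.057.
Prior × likelihood for each source: 0.11·0.183=0.02013, 0.47·0.167=0.07849, 0.11·0.346=0.03806, 0.31·0.057=0.01767. Summing gives P(defective) = 0.15435.
P(Machine 3 | defective) = 0.03806 / 0.15435 = 0.247.

Posterior probability ≈ 0.247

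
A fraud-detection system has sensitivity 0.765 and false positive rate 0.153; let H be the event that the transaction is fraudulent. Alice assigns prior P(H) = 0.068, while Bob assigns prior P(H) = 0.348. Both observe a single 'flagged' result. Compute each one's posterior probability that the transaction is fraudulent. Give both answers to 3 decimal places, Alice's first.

The likelihood ratio for a 'flagged' result is 0.765/0.153 = 5.0000.
Alice: prior odds 0.068/0.932 = 0.072961; posterior odds 0.36481; posterior probability 0.267.
Bob: prior odds 0.348/0.652 = 0.53374; posterior odds 2.6687; posterior probability 0.727.

Alice: 0.267; Bob: 0.727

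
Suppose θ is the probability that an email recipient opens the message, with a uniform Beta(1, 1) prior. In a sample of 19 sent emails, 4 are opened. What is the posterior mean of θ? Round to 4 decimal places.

The binomial likelihood is conjugate to the Beta prior: with 4 successes and 15 failures, the posterior is Beta(1+4, 1+15) = Beta(5, 16).
E[θ | data] = 5/(5+16) = 0.2381.

Posterior mean ≈ 0.2381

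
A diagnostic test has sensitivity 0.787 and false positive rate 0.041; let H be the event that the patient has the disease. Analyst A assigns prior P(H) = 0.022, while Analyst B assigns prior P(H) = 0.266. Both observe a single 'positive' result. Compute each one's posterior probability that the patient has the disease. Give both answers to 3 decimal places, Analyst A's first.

P('+'|H) = 0.787, P('+'|¬H) = 0.041.
Analyst A: numerator 0.787·0.022 = 0.017314; evidence = 0.017314+0.041·0.978 = 0.057412; posterior = 0.302.
Analyst B: numerator 0.787·0.266 = 0.20934; evidence = 0.20934+0.041·0.734 = 0.23944; posterior = 0.874.

Analyst A: 0.302; Analyst B: 0.874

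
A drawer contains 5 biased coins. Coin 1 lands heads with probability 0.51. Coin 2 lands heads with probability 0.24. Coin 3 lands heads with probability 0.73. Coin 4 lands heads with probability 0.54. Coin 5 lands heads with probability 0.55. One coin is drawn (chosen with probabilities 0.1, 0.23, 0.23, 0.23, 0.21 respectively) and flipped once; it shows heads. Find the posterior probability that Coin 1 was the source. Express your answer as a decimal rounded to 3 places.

Tabulate prior·likelihood by source: [1] prior 0.1, lik 0.51, product 0.05100; [2] prior 0.23, lik 0.24, product 0.05520; [3] prior 0.23, lik 0.73, product 0.1679; [4] prior 0.23, lik 0.54, product 0.1242; [5] prior 0.21, lik 0.55, product 0.1155.
Normalizing constant = 0.51380; the posterior for Coin 1 is its product over the sum, 0.05100/0.51380 = 0.099.

Posterior probability ≈ 0.099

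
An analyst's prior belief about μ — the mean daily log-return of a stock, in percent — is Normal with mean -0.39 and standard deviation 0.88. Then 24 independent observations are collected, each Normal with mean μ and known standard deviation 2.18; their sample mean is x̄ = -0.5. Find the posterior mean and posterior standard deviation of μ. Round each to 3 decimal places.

With known σ, the Normal prior is conjugate. Weight on the data is w = (n/σ²)/(n/σ² + 1/τ₀²) = 5.05008/(5.05008+1.29132) = 0.79637.
Posterior mean = w·x̄ + (1−w)·μ₀ = 0.79637·-0.5 + 0.20363·-0.39 = -0.478. Posterior variance = 1/(5.05008+1.29132) = 0.157694, so SD = 0.397.

Posterior mean ≈ -0.478; posterior SD ≈ 0.397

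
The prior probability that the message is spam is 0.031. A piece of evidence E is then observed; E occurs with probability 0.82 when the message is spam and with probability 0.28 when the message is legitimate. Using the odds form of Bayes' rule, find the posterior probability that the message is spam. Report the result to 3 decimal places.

Posterior probability ≈ 0.086

Prior odds = 0.031/(1−0.031) = 0.031992.
Likelihood ratio for E = 0.82/0.28 = 2.9286.
Posterior odds = prior odds × LR = 0.093690.
Posterior probability = odds/(1+odds) = 0.093690/1.0937 = 0.086.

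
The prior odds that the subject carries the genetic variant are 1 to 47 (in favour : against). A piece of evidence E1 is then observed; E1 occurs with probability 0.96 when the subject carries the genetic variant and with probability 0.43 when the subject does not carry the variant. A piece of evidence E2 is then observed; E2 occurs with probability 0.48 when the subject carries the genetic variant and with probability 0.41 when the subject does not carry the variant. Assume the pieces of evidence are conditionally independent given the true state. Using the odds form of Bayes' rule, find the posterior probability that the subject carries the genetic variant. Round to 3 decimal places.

Prior odds = 1/47 = 0.021277. In log-odds, ln(0.021277) = -3.8501.
Add log likelihood ratios: ln(2.2326) + ln(1.1707) = 0.96078.
Posterior log-odds = -2.8894, so posterior odds = exp(-2.8894) = 0.055611. Converting, P(H|E) = 0.055611/1.0556 = 0.053.

Posterior probability ≈ 0.053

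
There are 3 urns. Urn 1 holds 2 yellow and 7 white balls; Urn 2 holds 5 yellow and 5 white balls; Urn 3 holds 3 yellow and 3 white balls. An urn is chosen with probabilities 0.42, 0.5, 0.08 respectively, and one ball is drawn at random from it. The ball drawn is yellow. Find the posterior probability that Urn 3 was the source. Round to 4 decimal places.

Tabulate prior·likelihood by source: [1] prior 0.42, lik 0.2222, product 0.09333; [2] prior 0.5, lik 0.5, product 0.2500; [3] prior 0.08, lik 0.5, product 0.04000.
Normalizing constant = 0.38333; the posterior for Urn 3 is its product over the sum, 0.04000/0.38333 = 0.1043.

Posterior probability ≈ 0.1043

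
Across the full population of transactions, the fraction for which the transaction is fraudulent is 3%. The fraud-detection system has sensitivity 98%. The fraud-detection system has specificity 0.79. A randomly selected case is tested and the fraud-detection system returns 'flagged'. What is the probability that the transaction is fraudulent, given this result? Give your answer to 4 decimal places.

Write H for 'the transaction is fraudulent'. Prior odds H:¬H = 0.03/0.97 = 0.030928. For the 'flagged' outcome, the likelihood ratio is 0.98/0.21 = 4.6667.
Posterior odds = 0.030928 × 4.6667 = 0.14433, so P(H|E) = 0.14433/(1+0.14433) = 0.1261.

P(H | E) ≈ 0.1261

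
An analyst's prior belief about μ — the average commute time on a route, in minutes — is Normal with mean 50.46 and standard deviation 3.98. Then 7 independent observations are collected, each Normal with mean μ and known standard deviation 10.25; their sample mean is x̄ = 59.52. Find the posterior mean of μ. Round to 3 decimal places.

Posterior mean ≈ 55.112

Prior precision 1/τ₀² = 1/3.98² = 0.0631297; data precision n/σ² = 7/10.25² = 0.0666270.
Posterior precision = 0.0631297 + 0.0666270 = 0.129757.
Posterior mean = (0.0631297·50.46 + 0.0666270·59.52) / 0.129757 = 55.112.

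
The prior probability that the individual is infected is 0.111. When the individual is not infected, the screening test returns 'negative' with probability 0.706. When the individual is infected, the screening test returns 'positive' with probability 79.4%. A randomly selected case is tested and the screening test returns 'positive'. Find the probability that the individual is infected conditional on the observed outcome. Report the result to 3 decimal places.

P(H | E) ≈ 0.252

Let H be the event that the individual is infected. P(H) = 0.111, so P(¬H) = 0.889. With E the 'positive' result, P(E|H) = 0.794 and P(E|¬H) = 0.294.
P(E) = 0.794·0.111 + 0.294·0.889 = 0.088134 + 0.26137 = 0.34950.
By Bayes' theorem, P(H|E) = 0.088134 / 0.34950 = 0.252.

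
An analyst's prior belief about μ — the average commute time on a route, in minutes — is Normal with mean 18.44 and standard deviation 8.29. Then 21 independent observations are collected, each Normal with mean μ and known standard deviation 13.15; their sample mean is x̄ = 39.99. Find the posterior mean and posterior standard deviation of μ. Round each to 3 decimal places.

Prior precision 1/τ₀² = 1/8.29² = 0.0145509; data precision n/σ² = 21/13.15² = 0.121442.
Posterior precision = 0.0145509 + 0.121442 = 0.135993, giving posterior SD = 1/√0.135993 = 2.712.
Posterior mean = (0.0145509·18.44 + 0.121442·39.99) / 0.135993 = 37.684.

Posterior mean ≈ 37.684; posterior SD ≈ 2.712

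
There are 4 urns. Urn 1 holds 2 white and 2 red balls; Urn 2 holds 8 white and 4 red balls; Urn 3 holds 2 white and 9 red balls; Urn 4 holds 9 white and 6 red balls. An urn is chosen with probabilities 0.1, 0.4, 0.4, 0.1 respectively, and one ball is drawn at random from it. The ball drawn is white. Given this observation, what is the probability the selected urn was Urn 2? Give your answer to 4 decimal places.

Posterior probability ≈ 0.5934

P(white|Urn 1) = 0.5; P(white|Urn 2) = 0.6667; P(white|Urn 3) = 0.1818; P(white|Urn 4) = 0.6.
Prior × likelihood for each source: 0.1·0.5=0.05000, 0.4·0.6667=0.2667, 0.4·0.1818=0.07273, 0.1·0.6=0.06000. Summing gives P(white) = 0.44939.
P(Urn 2 | white) = 0.2667 / 0.44939 = 0.5934.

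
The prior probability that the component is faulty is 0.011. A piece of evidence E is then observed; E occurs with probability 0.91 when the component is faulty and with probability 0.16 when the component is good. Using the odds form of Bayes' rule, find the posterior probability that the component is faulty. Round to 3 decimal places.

Prior odds = 0.011/(1−0.011) = 0.011122. In log-odds, ln(0.011122) = -4.4988.
Add log likelihood ratio: ln(5.6875) = 1.7383.
Posterior log-odds = -2.7605, so posterior odds = exp(-2.7605) = 0.063258. Converting, P(H|E) = 0.063258/1.0633 = 0.059.

Posterior probability ≈ 0.059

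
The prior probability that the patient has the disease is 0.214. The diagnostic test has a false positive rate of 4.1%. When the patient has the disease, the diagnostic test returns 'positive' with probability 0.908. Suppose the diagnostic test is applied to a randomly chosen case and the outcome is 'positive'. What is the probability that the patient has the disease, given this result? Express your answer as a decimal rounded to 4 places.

Write H for 'the patient has the disease'. Prior odds H:¬H = 0.214/0.786 = 0.27226. For the 'positive' outcome, the likelihood ratio is 0.908/0.041 = 22.146.
Posterior odds = 0.27226 × 22.146 = 6.0297, so P(H|E) = 6.0297/(1+6.0297) = 0.8577.

P(H | E) ≈ 0.8577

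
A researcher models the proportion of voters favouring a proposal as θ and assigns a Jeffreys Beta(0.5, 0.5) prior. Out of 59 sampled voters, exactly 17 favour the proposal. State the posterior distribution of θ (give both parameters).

Posterior: Beta(17.5, 42.5)

The binomial likelihood is conjugate to the Beta prior: with 17 successes and 42 failures, the posterior is Beta(0.5+17, 0.5+42) = Beta(17.5, 42.5).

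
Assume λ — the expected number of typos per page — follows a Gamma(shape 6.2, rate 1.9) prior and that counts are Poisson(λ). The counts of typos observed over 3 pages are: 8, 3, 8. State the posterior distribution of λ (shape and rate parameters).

The Poisson likelihood adds the total count to the shape and the number of exposure periods to the rate. Here ∑xᵢ = 19 and n = 3, so shape 6.2→25.2 and rate 1.9→4.9.

Posterior: Gamma(shape=25.2, rate=4.9)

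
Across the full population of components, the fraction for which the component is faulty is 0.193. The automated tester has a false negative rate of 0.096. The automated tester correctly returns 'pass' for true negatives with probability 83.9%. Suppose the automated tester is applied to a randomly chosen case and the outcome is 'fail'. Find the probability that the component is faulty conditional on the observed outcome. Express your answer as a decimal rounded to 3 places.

Write H for 'the component is faulty'. Prior odds H:¬H = 0.193/0.807 = 0.23916. For the 'fail' outcome, the likelihood ratio is 0.904/0.161 = 5.6149.
Posterior odds = 0.23916 × 5.6149 = 1.3428, so P(H|E) = 1.3428/(1+1.3428) = 0.573.

P(H | E) ≈ 0.573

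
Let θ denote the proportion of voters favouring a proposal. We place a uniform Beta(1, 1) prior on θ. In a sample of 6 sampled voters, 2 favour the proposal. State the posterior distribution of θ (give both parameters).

Observing 2 successes and 4 failures updates Beta(1, 1) by adding the success and failure counts to the two shape parameters: α = 1+2 = 3, β = 1+4 = 5.

Posterior: Beta(3, 5)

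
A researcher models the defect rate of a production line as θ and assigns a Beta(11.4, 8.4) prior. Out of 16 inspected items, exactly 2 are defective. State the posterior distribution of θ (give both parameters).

Posterior: Beta(13.4, 22.4)

Observing 2 successes and 14 failures updates Beta(11.4, 8.4) by adding the success and failure counts to the two shape parameters: α = 11.4+2 = 13.4, β = 8.4+14 = 22.4.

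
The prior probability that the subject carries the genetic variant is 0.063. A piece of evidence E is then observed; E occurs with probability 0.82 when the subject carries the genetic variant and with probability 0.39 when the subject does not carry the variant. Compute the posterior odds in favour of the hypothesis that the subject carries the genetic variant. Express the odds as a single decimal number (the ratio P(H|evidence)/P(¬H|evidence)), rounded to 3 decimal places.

Prior odds = 0.063/(1−0.063) = 0.067236. In log-odds, ln(0.067236) = -2.6995.
Add log likelihood ratio: ln(2.1026) = 0.74316.
Posterior log-odds = -1.9564, so posterior odds = exp(-1.9564) = 0.14137.

Posterior odds ≈ 0.141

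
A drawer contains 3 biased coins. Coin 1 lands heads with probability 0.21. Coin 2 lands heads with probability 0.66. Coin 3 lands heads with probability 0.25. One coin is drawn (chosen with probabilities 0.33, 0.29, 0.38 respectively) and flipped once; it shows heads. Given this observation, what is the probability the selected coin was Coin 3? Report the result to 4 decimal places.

Tabulate prior·likelihood by source: [1] prior 0.33, lik 0.21, product 0.06930; [2] prior 0.29, lik 0.66, product 0.1914; [3] prior 0.38, lik 0.25, product 0.09500.
Normalizing constant = 0.35570; the posterior for Coin 3 is its product over the sum, 0.09500/0.35570 = 0.2671.

Posterior probability ≈ 0.2671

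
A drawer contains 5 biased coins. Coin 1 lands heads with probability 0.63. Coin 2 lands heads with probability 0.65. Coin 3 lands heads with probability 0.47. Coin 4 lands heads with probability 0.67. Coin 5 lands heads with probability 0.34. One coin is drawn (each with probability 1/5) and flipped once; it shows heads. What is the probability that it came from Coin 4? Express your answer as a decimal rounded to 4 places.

Posterior probability ≈ 0.2428

P(heads|C1) = 0.63; P(heads|C2) = 0.65; P(heads|C3) = 0.47; P(heads|C4) = 0.67; P(heads|C5) = 0.34.
Prior × likelihood for each source: 0.2·0.63=0.1260, 0.2·0.65=0.1300, 0.2·0.47=0.09400, 0.2·0.67=0.1340, 0.2·0.34=0.06800. Summing gives P(heads) = 0.55200.
P(Coin 4 | heads) = 0.1340 / 0.55200 = 0.2428.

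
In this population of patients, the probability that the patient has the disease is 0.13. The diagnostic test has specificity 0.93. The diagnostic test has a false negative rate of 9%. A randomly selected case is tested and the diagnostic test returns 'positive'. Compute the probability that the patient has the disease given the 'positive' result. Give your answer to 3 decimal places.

Write H for 'the patient has the disease'. Prior odds H:¬H = 0.13/0.87 = 0.14943. For the 'positive' outcome, the likelihood ratio is 0.91/0.07 = 13.000.
Posterior odds = 0.14943 × 13.000 = 1.9425, so P(H|E) = 1.9425/(1+1.9425) = 0.660.

P(H | E) ≈ 0.660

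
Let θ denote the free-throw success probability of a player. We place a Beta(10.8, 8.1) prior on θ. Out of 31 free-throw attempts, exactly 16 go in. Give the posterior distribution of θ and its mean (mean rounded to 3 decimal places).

Observing 16 successes and 15 failures updates Beta(10.8, 8.1) by adding the success and failure counts to the two shape parameters: α = 10.8+16 = 26.8, β = 8.1+15 = 23.1.
Posterior mean = α/(α+β) = 26.8/49.9 = 0.537.

Posterior: Beta(26.8, 23.1); mean ≈ 0.537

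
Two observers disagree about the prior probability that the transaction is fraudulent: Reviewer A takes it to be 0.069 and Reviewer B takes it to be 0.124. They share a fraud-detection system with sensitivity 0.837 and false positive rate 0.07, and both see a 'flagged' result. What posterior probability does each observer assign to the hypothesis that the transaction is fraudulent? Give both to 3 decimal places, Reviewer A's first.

Reviewer A: 0.470; Reviewer B: 0.629

P('+'|H) = 0.837, P('+'|¬H) = 0.07.
Reviewer A: numerator 0.837·0.069 = 0.057753; evidence = 0.057753+0.07·0.931 = 0.12292; posterior = 0.470.
Reviewer B: numerator 0.837·0.124 = 0.10379; evidence = 0.10379+0.07·0.876 = 0.16511; posterior = 0.629.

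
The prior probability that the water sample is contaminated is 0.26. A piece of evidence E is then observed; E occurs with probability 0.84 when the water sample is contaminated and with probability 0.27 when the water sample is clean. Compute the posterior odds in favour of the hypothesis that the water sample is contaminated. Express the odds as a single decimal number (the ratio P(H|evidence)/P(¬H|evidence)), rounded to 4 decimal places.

Posterior odds ≈ 1.0931

Prior odds = 0.26/(1−0.26) = 0.35135. In log-odds, ln(0.35135) = -1.0460.
Add log likelihood ratio: ln(3.1111) = 1.1350.
Posterior log-odds = 0.089011, so posterior odds = exp(0.089011) = 1.0931.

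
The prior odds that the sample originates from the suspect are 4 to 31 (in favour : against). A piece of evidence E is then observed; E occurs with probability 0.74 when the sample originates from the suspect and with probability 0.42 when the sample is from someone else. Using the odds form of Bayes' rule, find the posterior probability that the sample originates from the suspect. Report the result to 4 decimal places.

Prior odds = 4/31 = 0.12903.
Likelihood ratio for E = 0.74/0.42 = 1.7619.
Posterior odds = prior odds × LR = 0.22734.
Posterior probability = odds/(1+odds) = 0.22734/1.2273 = 0.1852.

Posterior probability ≈ 0.1852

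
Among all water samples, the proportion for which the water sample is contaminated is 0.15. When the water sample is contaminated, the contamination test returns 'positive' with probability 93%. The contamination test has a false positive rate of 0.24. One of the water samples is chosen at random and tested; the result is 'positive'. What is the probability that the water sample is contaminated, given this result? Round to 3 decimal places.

Write H for 'the water sample is contaminated'. Prior odds H:¬H = 0.15/0.85 = 0.17647. For the 'positive' outcome, the likelihood ratio is 0.93/0.24 = 3.8750.
Posterior odds = 0.17647 × 3.8750 = 0.68382, so P(H|E) = 0.68382/(1+0.68382) = 0.406.

P(H | E) ≈ 0.406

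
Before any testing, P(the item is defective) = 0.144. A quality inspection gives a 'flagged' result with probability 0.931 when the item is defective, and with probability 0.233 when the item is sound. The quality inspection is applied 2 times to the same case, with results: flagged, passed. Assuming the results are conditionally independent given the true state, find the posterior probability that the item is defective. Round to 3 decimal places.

With H the event that the item is defective, the joint likelihood of the observed sequence is P(data|H) = 0.931·0.069 = 0.064239 and P(data|¬H) = 0.233·0.767 = 0.17871.
Bayes: P(H|data) = 0.144·0.064239 / (0.144·0.064239 + 0.856·0.17871) = 0.0092504/0.16223 = 0.0570.

Posterior P(H) ≈ 0.057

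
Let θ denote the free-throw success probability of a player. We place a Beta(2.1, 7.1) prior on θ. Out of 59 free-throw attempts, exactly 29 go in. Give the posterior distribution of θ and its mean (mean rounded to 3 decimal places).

Posterior: Beta(31.1, 37.1); mean ≈ 0.456

The binomial likelihood is conjugate to the Beta prior: with 29 successes and 30 failures, the posterior is Beta(2.1+29, 7.1+30) = Beta(31.1, 37.1).
Posterior mean = α/(α+β) = 31.1/68.2 = 0.456.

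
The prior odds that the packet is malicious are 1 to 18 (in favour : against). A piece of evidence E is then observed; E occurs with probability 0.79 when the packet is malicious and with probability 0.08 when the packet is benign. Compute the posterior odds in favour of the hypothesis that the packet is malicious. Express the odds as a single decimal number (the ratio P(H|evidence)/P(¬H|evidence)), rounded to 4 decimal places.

Prior odds = 1/18 = 0.055556. In log-odds, ln(0.055556) = -2.8904.
Add log likelihood ratio: ln(9.8750) = 2.2900.
Posterior log-odds = -0.60037, so posterior odds = exp(-0.60037) = 0.54861.

Posterior odds ≈ 0.5486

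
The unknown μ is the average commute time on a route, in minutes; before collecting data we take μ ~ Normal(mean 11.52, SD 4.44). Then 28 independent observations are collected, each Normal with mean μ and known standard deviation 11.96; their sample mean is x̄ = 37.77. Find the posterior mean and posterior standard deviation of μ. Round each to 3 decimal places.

Prior precision 1/τ₀² = 1/4.44² = 0.0507264; data precision n/σ² = 28/11.96² = 0.195747.
Posterior precision = 0.0507264 + 0.195747 = 0.246474, giving posterior SD = 1/√0.246474 = 2.014.
Posterior mean = (0.0507264·11.52 + 0.195747·37.77) / 0.246474 = 32.368.

Posterior mean ≈ 32.368; posterior SD ≈ 2.014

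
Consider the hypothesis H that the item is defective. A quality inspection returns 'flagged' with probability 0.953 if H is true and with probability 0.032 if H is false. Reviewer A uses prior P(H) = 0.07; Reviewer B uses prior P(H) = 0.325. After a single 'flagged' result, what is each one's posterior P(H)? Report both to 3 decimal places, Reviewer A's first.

P('+'|H) = 0.953, P('+'|¬H) = 0.032.
Reviewer A: numerator 0.953·0.07 = 0.066710; evidence = 0.066710+0.032·0.93 = 0.096470; posterior = 0.692.
Reviewer B: numerator 0.953·0.325 = 0.30972; evidence = 0.30972+0.032·0.675 = 0.33132; posterior = 0.935.

Reviewer A: 0.692; Reviewer B: 0.935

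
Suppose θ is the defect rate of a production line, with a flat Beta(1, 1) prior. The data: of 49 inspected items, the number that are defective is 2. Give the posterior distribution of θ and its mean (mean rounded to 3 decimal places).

Posterior: Beta(3, 48); mean ≈ 0.059

The binomial likelihood is conjugate to the Beta prior: with 2 successes and 47 failures, the posterior is Beta(1+2, 1+47) = Beta(3, 48).
E[θ | data] = 3/(3+48) = 0.059.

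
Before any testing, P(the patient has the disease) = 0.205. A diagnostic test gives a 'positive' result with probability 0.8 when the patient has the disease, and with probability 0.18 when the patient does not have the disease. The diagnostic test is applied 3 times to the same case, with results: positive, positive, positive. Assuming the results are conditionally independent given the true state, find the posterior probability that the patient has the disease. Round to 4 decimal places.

Posterior P(H) ≈ 0.9577

With H the event that the patient has the disease, the joint likelihood of the observed sequence is P(data|H) = 0.8·0.8·0.8 = 0.51200 and P(data|¬H) = 0.18·0.18·0.18 = 0.0058320.
Bayes: P(H|data) = 0.205·0.51200 / (0.205·0.51200 + 0.795·0.0058320) = 0.10496/0.10960 = 0.9577.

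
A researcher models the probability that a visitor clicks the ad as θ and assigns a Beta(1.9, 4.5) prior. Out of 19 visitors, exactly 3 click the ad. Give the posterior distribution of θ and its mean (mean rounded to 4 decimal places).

Posterior: Beta(4.9, 20.5); mean ≈ 0.1929

The binomial likelihood is conjugate to the Beta prior: with 3 successes and 16 failures, the posterior is Beta(1.9+3, 4.5+16) = Beta(4.9, 20.5).
E[θ | data] = 4.9/(4.9+20.5) = 0.1929.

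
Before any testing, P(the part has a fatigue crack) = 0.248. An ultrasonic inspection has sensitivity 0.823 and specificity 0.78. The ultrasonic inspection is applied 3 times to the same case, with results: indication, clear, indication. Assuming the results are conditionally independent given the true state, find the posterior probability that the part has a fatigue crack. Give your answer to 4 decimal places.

Posterior P(H) ≈ 0.5115

Let H be the event that the part has a fatigue crack; start with P(H) = 0.248. P('indication'|H) = 0.823, P('indication'|¬H) = 0.22.
Update on result 1 ('indication'): P(H) ← 0.823·0.2480 / (0.823·0.2480 + 0.22·0.7520) = 0.20410/0.36954 = 0.5523.
Update on result 2 ('clear'): P(H) ← 0.177·0.5523 / (0.177·0.5523 + 0.78·0.4477) = 0.097759/0.44696 = 0.2187.
Update on result 3 ('indication'): P(H) ← 0.823·0.2187 / (0.823·0.2187 + 0.22·0.7813) = 0.18001/0.35189 = 0.5115.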